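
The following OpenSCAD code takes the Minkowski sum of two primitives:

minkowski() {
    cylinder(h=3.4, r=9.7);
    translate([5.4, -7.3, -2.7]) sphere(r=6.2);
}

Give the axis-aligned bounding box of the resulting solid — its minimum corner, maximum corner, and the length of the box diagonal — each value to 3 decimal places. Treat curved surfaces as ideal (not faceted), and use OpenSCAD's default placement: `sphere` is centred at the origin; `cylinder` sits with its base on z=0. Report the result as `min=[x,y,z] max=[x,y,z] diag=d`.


A = translate([5.4, -7.3, -2.7]) sphere(r=6.2) → bbox [-0.8,-13.5,-8.9] .. [11.6,-1.1,3.5]
B = cylinder(h=3.4, r=9.7) → bbox [-9.7,-9.7,0] .. [9.7,9.7,3.4]
lo = A.lo+B.lo = [-0.8-9.7, -13.5-9.7, -8.9+0] = [-10.500,-23.200,-8.900]
hi = A.hi+B.hi = [11.6+9.7, -1.1+9.7, 3.5+3.4] = [21.300,8.600,6.900]
diag = √(31.8²+31.8²+15.8²) = √2272.12 = 47.667

min=[-10.500,-23.200,-8.900] max=[21.300,8.600,6.900] diag=47.667


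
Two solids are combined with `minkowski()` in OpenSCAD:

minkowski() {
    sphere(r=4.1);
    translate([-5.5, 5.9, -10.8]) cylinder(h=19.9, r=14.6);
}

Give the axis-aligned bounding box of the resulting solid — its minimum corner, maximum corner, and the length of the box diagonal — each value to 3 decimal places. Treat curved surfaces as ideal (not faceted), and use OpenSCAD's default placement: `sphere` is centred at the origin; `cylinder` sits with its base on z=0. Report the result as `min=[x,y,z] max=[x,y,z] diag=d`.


A = translate([-5.5, 5.9, -10.8]) cylinder(h=19.9, r=14.6) → bbox [-20.1,-8.7,-10.8] .. [9.1,20.5,9.1]
B = sphere(r=4.1) → bbox [-4.1,-4.1,-4.1] .. [4.1,4.1,4.1]
lo = A.lo+B.lo = [-20.1-4.1, -8.7-4.1, -10.8-4.1] = [-24.200,-12.800,-14.900]
hi = A.hi+B.hi = [9.1+4.1, 20.5+4.1, 9.1+4.1] = [13.200,24.600,13.200]
diag = √(37.4²+37.4²+28.1²) = √3587.13 = 59.893

min=[-24.200,-12.800,-14.900] max=[13.200,24.600,13.200] diag=59.893


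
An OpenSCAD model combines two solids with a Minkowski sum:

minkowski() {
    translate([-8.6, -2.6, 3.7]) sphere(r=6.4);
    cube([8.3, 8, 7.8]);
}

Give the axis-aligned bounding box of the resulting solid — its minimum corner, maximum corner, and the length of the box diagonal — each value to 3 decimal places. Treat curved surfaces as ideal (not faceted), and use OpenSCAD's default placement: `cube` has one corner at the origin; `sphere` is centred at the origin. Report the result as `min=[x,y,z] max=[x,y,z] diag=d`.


A = translate([-8.6, -2.6, 3.7]) sphere(r=6.4) → bbox [-15,-9,-2.7] .. [-2.2,3.8,10.1]
B = cube([8.3, 8, 7.8]) → bbox [0,0,0] .. [8.3,8,7.8]
lo = A.lo+B.lo = [-15+0, -9+0, -2.7+0] = [-15.000,-9.000,-2.700]
hi = A.hi+B.hi = [-2.2+8.3, 3.8+8, 10.1+7.8] = [6.100,11.800,17.900]
diag = √(21.1²+20.8²+20.6²) = √1302.21 = 36.086

min=[-15.000,-9.000,-2.700] max=[6.100,11.800,17.900] diag=36.086


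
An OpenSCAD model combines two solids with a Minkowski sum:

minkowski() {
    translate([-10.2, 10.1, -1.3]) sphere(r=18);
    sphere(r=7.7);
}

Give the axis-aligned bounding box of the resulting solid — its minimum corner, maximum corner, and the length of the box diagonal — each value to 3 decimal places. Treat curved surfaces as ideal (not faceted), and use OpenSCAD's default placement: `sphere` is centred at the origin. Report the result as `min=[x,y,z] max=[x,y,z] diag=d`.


min=[-35.900,-15.600,-27.000] max=[15.500,35.800,24.400] diag=89.027

A = translate([-10.2, 10.1, -1.3]) sphere(r=18) → bbox [-28.2,-7.9,-19.3] .. [7.8,28.1,16.7]
B = sphere(r=7.7) → bbox [-7.7,-7.7,-7.7] .. [7.7,7.7,7.7]
lo = A.lo+B.lo = [-28.2-7.7, -7.9-7.7, -19.3-7.7] = [-35.900,-15.600,-27.000]
hi = A.hi+B.hi = [7.8+7.7, 28.1+7.7, 16.7+7.7] = [15.500,35.800,24.400]
diag = √(51.4²+51.4²+51.4²) = √7925.88 = 89.027


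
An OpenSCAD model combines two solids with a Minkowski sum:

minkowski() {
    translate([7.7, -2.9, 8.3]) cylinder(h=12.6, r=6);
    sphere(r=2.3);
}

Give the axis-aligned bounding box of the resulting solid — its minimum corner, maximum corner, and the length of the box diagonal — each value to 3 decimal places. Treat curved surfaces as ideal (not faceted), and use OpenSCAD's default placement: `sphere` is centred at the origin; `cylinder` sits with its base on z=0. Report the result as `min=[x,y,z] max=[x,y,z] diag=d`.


min=[-0.600,-11.200,6.000] max=[16.000,5.400,23.200] diag=29.103

A = translate([7.7, -2.9, 8.3]) cylinder(h=12.6, r=6) → bbox [1.7,-8.9,8.3] .. [13.7,3.1,20.9]
B = sphere(r=2.3) → bbox [-2.3,-2.3,-2.3] .. [2.3,2.3,2.3]
lo = A.lo+B.lo = [1.7-2.3, -8.9-2.3, 8.3-2.3] = [-0.600,-11.200,6.000]
hi = A.hi+B.hi = [13.7+2.3, 3.1+2.3, 20.9+2.3] = [16.000,5.400,23.200]
diag = √(16.6²+16.6²+17.2²) = √846.96 = 29.103


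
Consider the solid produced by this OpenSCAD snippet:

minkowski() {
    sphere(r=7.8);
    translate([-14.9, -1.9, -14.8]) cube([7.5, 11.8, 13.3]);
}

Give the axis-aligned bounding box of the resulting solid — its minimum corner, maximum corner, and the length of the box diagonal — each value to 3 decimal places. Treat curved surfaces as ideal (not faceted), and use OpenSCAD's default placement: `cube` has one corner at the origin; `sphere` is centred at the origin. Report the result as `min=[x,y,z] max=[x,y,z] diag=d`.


min=[-22.700,-9.700,-22.600] max=[0.400,17.700,6.300] diag=46.039

A = translate([-14.9, -1.9, -14.8]) cube([7.5, 11.8, 13.3]) → bbox [-14.9,-1.9,-14.8] .. [-7.4,9.9,-1.5]
B = sphere(r=7.8) → bbox [-7.8,-7.8,-7.8] .. [7.8,7.8,7.8]
lo = A.lo+B.lo = [-14.9-7.8, -1.9-7.8, -14.8-7.8] = [-22.700,-9.700,-22.600]
hi = A.hi+B.hi = [-7.4+7.8, 9.9+7.8, -1.5+7.8] = [0.400,17.700,6.300]
diag = √(23.1²+27.4²+28.9²) = √2119.58 = 46.039


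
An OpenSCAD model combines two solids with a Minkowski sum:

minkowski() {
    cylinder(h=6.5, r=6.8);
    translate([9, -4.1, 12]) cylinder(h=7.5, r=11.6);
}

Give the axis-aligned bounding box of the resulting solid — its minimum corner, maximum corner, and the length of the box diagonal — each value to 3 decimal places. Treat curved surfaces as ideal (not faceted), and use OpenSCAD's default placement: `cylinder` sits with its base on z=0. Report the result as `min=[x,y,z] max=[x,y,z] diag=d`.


A = translate([9, -4.1, 12]) cylinder(h=7.5, r=11.6) → bbox [-2.6,-15.7,12] .. [20.6,7.5,19.5]
B = cylinder(h=6.5, r=6.8) → bbox [-6.8,-6.8,0] .. [6.8,6.8,6.5]
lo = A.lo+B.lo = [-2.6-6.8, -15.7-6.8, 12+0] = [-9.400,-22.500,12.000]
hi = A.hi+B.hi = [20.6+6.8, 7.5+6.8, 19.5+6.5] = [27.400,14.300,26.000]
diag = √(36.8²+36.8²+14²) = √2904.48 = 53.893

min=[-9.400,-22.500,12.000] max=[27.400,14.300,26.000] diag=53.893


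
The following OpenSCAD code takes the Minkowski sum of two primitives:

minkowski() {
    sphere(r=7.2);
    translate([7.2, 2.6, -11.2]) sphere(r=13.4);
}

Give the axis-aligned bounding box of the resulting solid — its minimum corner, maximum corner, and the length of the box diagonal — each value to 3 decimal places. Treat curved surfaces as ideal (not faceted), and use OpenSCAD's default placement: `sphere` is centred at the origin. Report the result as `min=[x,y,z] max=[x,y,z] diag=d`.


min=[-13.400,-18.000,-31.800] max=[27.800,23.200,9.400] diag=71.360

A = translate([7.2, 2.6, -11.2]) sphere(r=13.4) → bbox [-6.2,-10.8,-24.6] .. [20.6,16,2.2]
B = sphere(r=7.2) → bbox [-7.2,-7.2,-7.2] .. [7.2,7.2,7.2]
lo = A.lo+B.lo = [-6.2-7.2, -10.8-7.2, -24.6-7.2] = [-13.400,-18.000,-31.800]
hi = A.hi+B.hi = [20.6+7.2, 16+7.2, 2.2+7.2] = [27.800,23.200,9.400]
diag = √(41.2²+41.2²+41.2²) = √5092.32 = 71.360


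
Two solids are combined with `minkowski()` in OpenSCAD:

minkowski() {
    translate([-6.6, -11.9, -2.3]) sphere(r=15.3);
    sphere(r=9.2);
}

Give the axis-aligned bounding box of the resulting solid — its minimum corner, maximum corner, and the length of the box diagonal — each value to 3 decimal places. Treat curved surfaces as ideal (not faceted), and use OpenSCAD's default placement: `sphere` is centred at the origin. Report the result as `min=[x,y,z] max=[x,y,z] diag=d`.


min=[-31.100,-36.400,-26.800] max=[17.900,12.600,22.200] diag=84.870

A = translate([-6.6, -11.9, -2.3]) sphere(r=15.3) → bbox [-21.9,-27.2,-17.6] .. [8.7,3.4,13]
B = sphere(r=9.2) → bbox [-9.2,-9.2,-9.2] .. [9.2,9.2,9.2]
lo = A.lo+B.lo = [-21.9-9.2, -27.2-9.2, -17.6-9.2] = [-31.100,-36.400,-26.800]
hi = A.hi+B.hi = [8.7+9.2, 3.4+9.2, 13+9.2] = [17.900,12.600,22.200]
diag = √(49²+49²+49²) = √7203 = 84.870


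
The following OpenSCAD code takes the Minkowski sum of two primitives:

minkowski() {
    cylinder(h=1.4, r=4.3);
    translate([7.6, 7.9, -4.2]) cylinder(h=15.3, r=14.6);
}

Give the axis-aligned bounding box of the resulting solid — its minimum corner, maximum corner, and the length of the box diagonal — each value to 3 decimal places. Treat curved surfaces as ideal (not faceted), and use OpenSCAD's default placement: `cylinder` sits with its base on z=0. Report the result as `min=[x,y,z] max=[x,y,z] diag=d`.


A = translate([7.6, 7.9, -4.2]) cylinder(h=15.3, r=14.6) → bbox [-7,-6.7,-4.2] .. [22.2,22.5,11.1]
B = cylinder(h=1.4, r=4.3) → bbox [-4.3,-4.3,0] .. [4.3,4.3,1.4]
lo = A.lo+B.lo = [-7-4.3, -6.7-4.3, -4.2+0] = [-11.300,-11.000,-4.200]
hi = A.hi+B.hi = [22.2+4.3, 22.5+4.3, 11.1+1.4] = [26.500,26.800,12.500]
diag = √(37.8²+37.8²+16.7²) = √3136.57 = 56.005

min=[-11.300,-11.000,-4.200] max=[26.500,26.800,12.500] diag=56.005


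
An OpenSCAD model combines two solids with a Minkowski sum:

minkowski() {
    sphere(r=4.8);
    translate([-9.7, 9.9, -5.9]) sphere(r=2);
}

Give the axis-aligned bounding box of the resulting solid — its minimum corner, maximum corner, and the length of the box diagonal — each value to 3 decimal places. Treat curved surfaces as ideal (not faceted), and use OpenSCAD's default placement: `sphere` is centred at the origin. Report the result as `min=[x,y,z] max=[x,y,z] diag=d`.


A = translate([-9.7, 9.9, -5.9]) sphere(r=2) → bbox [-11.7,7.9,-7.9] .. [-7.7,11.9,-3.9]
B = sphere(r=4.8) → bbox [-4.8,-4.8,-4.8] .. [4.8,4.8,4.8]
lo = A.lo+B.lo = [-11.7-4.8, 7.9-4.8, -7.9-4.8] = [-16.500,3.100,-12.700]
hi = A.hi+B.hi = [-7.7+4.8, 11.9+4.8, -3.9+4.8] = [-2.900,16.700,0.900]
diag = √(13.6²+13.6²+13.6²) = √554.88 = 23.556

min=[-16.500,3.100,-12.700] max=[-2.900,16.700,0.900] diag=23.556


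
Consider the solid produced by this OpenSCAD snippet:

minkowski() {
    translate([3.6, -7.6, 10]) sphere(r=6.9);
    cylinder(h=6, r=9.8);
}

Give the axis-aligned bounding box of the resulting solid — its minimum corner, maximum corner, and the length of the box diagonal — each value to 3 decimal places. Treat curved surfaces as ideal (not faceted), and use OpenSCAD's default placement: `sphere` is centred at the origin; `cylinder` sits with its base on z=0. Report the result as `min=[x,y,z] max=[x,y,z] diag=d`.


A = translate([3.6, -7.6, 10]) sphere(r=6.9) → bbox [-3.3,-14.5,3.1] .. [10.5,-0.7,16.9]
B = cylinder(h=6, r=9.8) → bbox [-9.8,-9.8,0] .. [9.8,9.8,6]
lo = A.lo+B.lo = [-3.3-9.8, -14.5-9.8, 3.1+0] = [-13.100,-24.300,3.100]
hi = A.hi+B.hi = [10.5+9.8, -0.7+9.8, 16.9+6] = [20.300,9.100,22.900]
diag = √(33.4²+33.4²+19.8²) = √2623.16 = 51.217

min=[-13.100,-24.300,3.100] max=[20.300,9.100,22.900] diag=51.217


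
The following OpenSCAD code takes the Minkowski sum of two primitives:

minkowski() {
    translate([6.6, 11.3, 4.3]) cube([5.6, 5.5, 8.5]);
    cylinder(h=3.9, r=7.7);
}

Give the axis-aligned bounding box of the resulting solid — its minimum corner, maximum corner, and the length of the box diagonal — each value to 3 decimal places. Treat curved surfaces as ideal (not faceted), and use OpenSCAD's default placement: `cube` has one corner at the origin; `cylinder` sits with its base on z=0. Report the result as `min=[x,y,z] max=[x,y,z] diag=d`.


A = translate([6.6, 11.3, 4.3]) cube([5.6, 5.5, 8.5]) → bbox [6.6,11.3,4.3] .. [12.2,16.8,12.8]
B = cylinder(h=3.9, r=7.7) → bbox [-7.7,-7.7,0] .. [7.7,7.7,3.9]
lo = A.lo+B.lo = [6.6-7.7, 11.3-7.7, 4.3+0] = [-1.100,3.600,4.300]
hi = A.hi+B.hi = [12.2+7.7, 16.8+7.7, 12.8+3.9] = [19.900,24.500,16.700]
diag = √(21²+20.9²+12.4²) = √1031.57 = 32.118

min=[-1.100,3.600,4.300] max=[19.900,24.500,16.700] diag=32.118


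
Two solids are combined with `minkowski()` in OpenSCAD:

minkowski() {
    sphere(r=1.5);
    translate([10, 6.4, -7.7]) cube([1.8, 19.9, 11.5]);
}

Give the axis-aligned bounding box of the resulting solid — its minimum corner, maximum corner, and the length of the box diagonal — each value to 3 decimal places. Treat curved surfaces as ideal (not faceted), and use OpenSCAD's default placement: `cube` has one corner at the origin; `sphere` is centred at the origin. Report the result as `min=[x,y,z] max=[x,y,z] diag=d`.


A = translate([10, 6.4, -7.7]) cube([1.8, 19.9, 11.5]) → bbox [10,6.4,-7.7] .. [11.8,26.3,3.8]
B = sphere(r=1.5) → bbox [-1.5,-1.5,-1.5] .. [1.5,1.5,1.5]
lo = A.lo+B.lo = [10-1.5, 6.4-1.5, -7.7-1.5] = [8.500,4.900,-9.200]
hi = A.hi+B.hi = [11.8+1.5, 26.3+1.5, 3.8+1.5] = [13.300,27.800,5.300]
diag = √(4.8²+22.9²+14.5²) = √757.7 = 27.526

min=[8.500,4.900,-9.200] max=[13.300,27.800,5.300] diag=27.526


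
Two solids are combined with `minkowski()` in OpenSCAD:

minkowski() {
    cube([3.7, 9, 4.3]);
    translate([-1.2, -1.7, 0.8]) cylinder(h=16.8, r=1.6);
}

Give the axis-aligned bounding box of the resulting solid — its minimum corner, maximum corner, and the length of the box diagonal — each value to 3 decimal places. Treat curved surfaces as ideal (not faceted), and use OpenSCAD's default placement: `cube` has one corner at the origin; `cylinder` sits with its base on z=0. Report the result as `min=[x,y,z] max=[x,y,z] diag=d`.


A = translate([-1.2, -1.7, 0.8]) cylinder(h=16.8, r=1.6) → bbox [-2.8,-3.3,0.8] .. [0.4,-0.1,17.6]
B = cube([3.7, 9, 4.3]) → bbox [0,0,0] .. [3.7,9,4.3]
lo = A.lo+B.lo = [-2.8+0, -3.3+0, 0.8+0] = [-2.800,-3.300,0.800]
hi = A.hi+B.hi = [0.4+3.7, -0.1+9, 17.6+4.3] = [4.100,8.900,21.900]
diag = √(6.9²+12.2²+21.1²) = √641.66 = 25.331

min=[-2.800,-3.300,0.800] max=[4.100,8.900,21.900] diag=25.331


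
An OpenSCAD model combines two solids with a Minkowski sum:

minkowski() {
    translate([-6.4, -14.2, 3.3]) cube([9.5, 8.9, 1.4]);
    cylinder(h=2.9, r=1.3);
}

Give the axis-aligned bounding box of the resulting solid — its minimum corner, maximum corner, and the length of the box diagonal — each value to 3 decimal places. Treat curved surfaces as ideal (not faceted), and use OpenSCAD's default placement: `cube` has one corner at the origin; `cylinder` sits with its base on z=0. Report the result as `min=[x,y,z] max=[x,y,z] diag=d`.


A = translate([-6.4, -14.2, 3.3]) cube([9.5, 8.9, 1.4]) → bbox [-6.4,-14.2,3.3] .. [3.1,-5.3,4.7]
B = cylinder(h=2.9, r=1.3) → bbox [-1.3,-1.3,0] .. [1.3,1.3,2.9]
lo = A.lo+B.lo = [-6.4-1.3, -14.2-1.3, 3.3+0] = [-7.700,-15.500,3.300]
hi = A.hi+B.hi = [3.1+1.3, -5.3+1.3, 4.7+2.9] = [4.400,-4.000,7.600]
diag = √(12.1²+11.5²+4.3²) = √297.15 = 17.238

min=[-7.700,-15.500,3.300] max=[4.400,-4.000,7.600] diag=17.238


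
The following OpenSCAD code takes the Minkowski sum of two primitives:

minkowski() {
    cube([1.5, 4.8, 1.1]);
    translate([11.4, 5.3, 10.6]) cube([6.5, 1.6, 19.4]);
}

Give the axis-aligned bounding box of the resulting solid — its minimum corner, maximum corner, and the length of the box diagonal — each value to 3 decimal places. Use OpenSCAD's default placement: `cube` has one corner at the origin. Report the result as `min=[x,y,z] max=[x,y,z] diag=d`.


min=[11.400,5.300,10.600] max=[19.400,11.700,31.100] diag=22.917

A = translate([11.4, 5.3, 10.6]) cube([6.5, 1.6, 19.4]) → bbox [11.4,5.3,10.6] .. [17.9,6.9,30]
B = cube([1.5, 4.8, 1.1]) → bbox [0,0,0] .. [1.5,4.8,1.1]
lo = A.lo+B.lo = [11.4+0, 5.3+0, 10.6+0] = [11.400,5.300,10.600]
hi = A.hi+B.hi = [17.9+1.5, 6.9+4.8, 30+1.1] = [19.400,11.700,31.100]
diag = √(8²+6.4²+20.5²) = √525.21 = 22.917


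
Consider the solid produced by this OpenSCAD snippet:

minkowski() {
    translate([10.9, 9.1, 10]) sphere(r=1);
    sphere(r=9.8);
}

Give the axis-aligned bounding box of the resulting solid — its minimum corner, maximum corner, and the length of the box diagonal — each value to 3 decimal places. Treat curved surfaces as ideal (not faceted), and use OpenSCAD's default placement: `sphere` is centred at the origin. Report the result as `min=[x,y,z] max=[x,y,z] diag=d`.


min=[0.100,-1.700,-0.800] max=[21.700,19.900,20.800] diag=37.412

A = translate([10.9, 9.1, 10]) sphere(r=1) → bbox [9.9,8.1,9] .. [11.9,10.1,11]
B = sphere(r=9.8) → bbox [-9.8,-9.8,-9.8] .. [9.8,9.8,9.8]
lo = A.lo+B.lo = [9.9-9.8, 8.1-9.8, 9-9.8] = [0.100,-1.700,-0.800]
hi = A.hi+B.hi = [11.9+9.8, 10.1+9.8, 11+9.8] = [21.700,19.900,20.800]
diag = √(21.6²+21.6²+21.6²) = √1399.68 = 37.412


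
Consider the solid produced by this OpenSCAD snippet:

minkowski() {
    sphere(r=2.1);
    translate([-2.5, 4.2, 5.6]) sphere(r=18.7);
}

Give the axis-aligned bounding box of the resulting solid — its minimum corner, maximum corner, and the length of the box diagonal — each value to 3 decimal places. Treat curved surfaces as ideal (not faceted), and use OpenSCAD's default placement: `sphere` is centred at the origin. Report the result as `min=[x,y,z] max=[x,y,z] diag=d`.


A = translate([-2.5, 4.2, 5.6]) sphere(r=18.7) → bbox [-21.2,-14.5,-13.1] .. [16.2,22.9,24.3]
B = sphere(r=2.1) → bbox [-2.1,-2.1,-2.1] .. [2.1,2.1,2.1]
lo = A.lo+B.lo = [-21.2-2.1, -14.5-2.1, -13.1-2.1] = [-23.300,-16.600,-15.200]
hi = A.hi+B.hi = [16.2+2.1, 22.9+2.1, 24.3+2.1] = [18.300,25.000,26.400]
diag = √(41.6²+41.6²+41.6²) = √5191.68 = 72.053

min=[-23.300,-16.600,-15.200] max=[18.300,25.000,26.400] diag=72.053


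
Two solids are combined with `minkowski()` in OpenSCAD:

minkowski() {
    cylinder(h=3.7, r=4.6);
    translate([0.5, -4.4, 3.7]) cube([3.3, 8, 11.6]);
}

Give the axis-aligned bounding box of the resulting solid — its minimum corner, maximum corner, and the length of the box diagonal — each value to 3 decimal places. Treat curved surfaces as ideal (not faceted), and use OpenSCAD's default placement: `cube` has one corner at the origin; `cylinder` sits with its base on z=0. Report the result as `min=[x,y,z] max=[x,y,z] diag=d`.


A = translate([0.5, -4.4, 3.7]) cube([3.3, 8, 11.6]) → bbox [0.5,-4.4,3.7] .. [3.8,3.6,15.3]
B = cylinder(h=3.7, r=4.6) → bbox [-4.6,-4.6,0] .. [4.6,4.6,3.7]
lo = A.lo+B.lo = [0.5-4.6, -4.4-4.6, 3.7+0] = [-4.100,-9.000,3.700]
hi = A.hi+B.hi = [3.8+4.6, 3.6+4.6, 15.3+3.7] = [8.400,8.200,19.000]
diag = √(12.5²+17.2²+15.3²) = √686.18 = 26.195

min=[-4.100,-9.000,3.700] max=[8.400,8.200,19.000] diag=26.195


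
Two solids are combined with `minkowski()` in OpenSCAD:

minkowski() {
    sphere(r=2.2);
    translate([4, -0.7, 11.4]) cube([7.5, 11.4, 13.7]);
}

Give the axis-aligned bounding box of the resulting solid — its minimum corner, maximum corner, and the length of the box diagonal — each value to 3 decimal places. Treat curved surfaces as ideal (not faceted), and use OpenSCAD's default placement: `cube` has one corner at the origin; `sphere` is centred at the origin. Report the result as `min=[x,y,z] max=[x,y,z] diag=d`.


A = translate([4, -0.7, 11.4]) cube([7.5, 11.4, 13.7]) → bbox [4,-0.7,11.4] .. [11.5,10.7,25.1]
B = sphere(r=2.2) → bbox [-2.2,-2.2,-2.2] .. [2.2,2.2,2.2]
lo = A.lo+B.lo = [4-2.2, -0.7-2.2, 11.4-2.2] = [1.800,-2.900,9.200]
hi = A.hi+B.hi = [11.5+2.2, 10.7+2.2, 25.1+2.2] = [13.700,12.900,27.300]
diag = √(11.9²+15.8²+18.1²) = √718.86 = 26.812

min=[1.800,-2.900,9.200] max=[13.700,12.900,27.300] diag=26.812


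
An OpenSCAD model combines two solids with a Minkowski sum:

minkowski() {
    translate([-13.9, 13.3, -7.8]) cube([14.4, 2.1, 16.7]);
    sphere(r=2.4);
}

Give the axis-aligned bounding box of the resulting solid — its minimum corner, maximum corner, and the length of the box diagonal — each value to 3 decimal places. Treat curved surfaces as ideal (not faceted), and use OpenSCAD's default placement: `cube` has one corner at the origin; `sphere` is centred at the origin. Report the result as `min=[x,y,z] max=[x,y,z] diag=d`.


A = translate([-13.9, 13.3, -7.8]) cube([14.4, 2.1, 16.7]) → bbox [-13.9,13.3,-7.8] .. [0.5,15.4,8.9]
B = sphere(r=2.4) → bbox [-2.4,-2.4,-2.4] .. [2.4,2.4,2.4]
lo = A.lo+B.lo = [-13.9-2.4, 13.3-2.4, -7.8-2.4] = [-16.300,10.900,-10.200]
hi = A.hi+B.hi = [0.5+2.4, 15.4+2.4, 8.9+2.4] = [2.900,17.800,11.300]
diag = √(19.2²+6.9²+21.5²) = √878.5 = 29.640

min=[-16.300,10.900,-10.200] max=[2.900,17.800,11.300] diag=29.640


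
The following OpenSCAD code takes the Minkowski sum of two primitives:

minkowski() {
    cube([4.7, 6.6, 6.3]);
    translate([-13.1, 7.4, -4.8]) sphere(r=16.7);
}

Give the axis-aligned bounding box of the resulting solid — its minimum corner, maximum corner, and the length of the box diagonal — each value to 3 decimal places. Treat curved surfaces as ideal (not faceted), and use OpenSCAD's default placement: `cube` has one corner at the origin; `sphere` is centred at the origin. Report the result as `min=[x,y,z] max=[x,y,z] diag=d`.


A = translate([-13.1, 7.4, -4.8]) sphere(r=16.7) → bbox [-29.8,-9.3,-21.5] .. [3.6,24.1,11.9]
B = cube([4.7, 6.6, 6.3]) → bbox [0,0,0] .. [4.7,6.6,6.3]
lo = A.lo+B.lo = [-29.8+0, -9.3+0, -21.5+0] = [-29.800,-9.300,-21.500]
hi = A.hi+B.hi = [3.6+4.7, 24.1+6.6, 11.9+6.3] = [8.300,30.700,18.200]
diag = √(38.1²+40²+39.7²) = √4627.7 = 68.027

min=[-29.800,-9.300,-21.500] max=[8.300,30.700,18.200] diag=68.027


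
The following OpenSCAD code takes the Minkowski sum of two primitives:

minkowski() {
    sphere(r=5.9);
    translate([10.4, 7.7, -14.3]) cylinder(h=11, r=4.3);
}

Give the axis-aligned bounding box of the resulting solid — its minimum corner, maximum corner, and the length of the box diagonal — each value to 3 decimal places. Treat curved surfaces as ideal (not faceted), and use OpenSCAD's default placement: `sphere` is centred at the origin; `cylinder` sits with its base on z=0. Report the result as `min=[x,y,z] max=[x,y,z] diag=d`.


min=[0.200,-2.500,-20.200] max=[20.600,17.900,2.600] diag=36.772

A = translate([10.4, 7.7, -14.3]) cylinder(h=11, r=4.3) → bbox [6.1,3.4,-14.3] .. [14.7,12,-3.3]
B = sphere(r=5.9) → bbox [-5.9,-5.9,-5.9] .. [5.9,5.9,5.9]
lo = A.lo+B.lo = [6.1-5.9, 3.4-5.9, -14.3-5.9] = [0.200,-2.500,-20.200]
hi = A.hi+B.hi = [14.7+5.9, 12+5.9, -3.3+5.9] = [20.600,17.900,2.600]
diag = √(20.4²+20.4²+22.8²) = √1352.16 = 36.772


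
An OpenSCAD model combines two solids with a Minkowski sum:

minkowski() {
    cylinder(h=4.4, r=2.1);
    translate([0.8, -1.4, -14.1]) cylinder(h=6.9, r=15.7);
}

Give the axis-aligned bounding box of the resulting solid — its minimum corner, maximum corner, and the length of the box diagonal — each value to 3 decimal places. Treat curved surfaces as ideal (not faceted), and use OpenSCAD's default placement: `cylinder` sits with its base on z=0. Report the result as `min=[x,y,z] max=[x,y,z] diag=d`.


min=[-17.000,-19.200,-14.100] max=[18.600,16.400,-2.800] diag=51.599

A = translate([0.8, -1.4, -14.1]) cylinder(h=6.9, r=15.7) → bbox [-14.9,-17.1,-14.1] .. [16.5,14.3,-7.2]
B = cylinder(h=4.4, r=2.1) → bbox [-2.1,-2.1,0] .. [2.1,2.1,4.4]
lo = A.lo+B.lo = [-14.9-2.1, -17.1-2.1, -14.1+0] = [-17.000,-19.200,-14.100]
hi = A.hi+B.hi = [16.5+2.1, 14.3+2.1, -7.2+4.4] = [18.600,16.400,-2.800]
diag = √(35.6²+35.6²+11.3²) = √2662.41 = 51.599


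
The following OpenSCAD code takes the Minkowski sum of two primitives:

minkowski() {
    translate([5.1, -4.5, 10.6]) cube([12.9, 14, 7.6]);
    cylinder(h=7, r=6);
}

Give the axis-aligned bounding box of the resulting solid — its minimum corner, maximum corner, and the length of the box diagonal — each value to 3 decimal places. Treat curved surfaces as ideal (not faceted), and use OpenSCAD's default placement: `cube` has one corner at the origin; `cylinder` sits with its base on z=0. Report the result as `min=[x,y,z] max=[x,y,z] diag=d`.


A = translate([5.1, -4.5, 10.6]) cube([12.9, 14, 7.6]) → bbox [5.1,-4.5,10.6] .. [18,9.5,18.2]
B = cylinder(h=7, r=6) → bbox [-6,-6,0] .. [6,6,7]
lo = A.lo+B.lo = [5.1-6, -4.5-6, 10.6+0] = [-0.900,-10.500,10.600]
hi = A.hi+B.hi = [18+6, 9.5+6, 18.2+7] = [24.000,15.500,25.200]
diag = √(24.9²+26²+14.6²) = √1509.17 = 38.848

min=[-0.900,-10.500,10.600] max=[24.000,15.500,25.200] diag=38.848


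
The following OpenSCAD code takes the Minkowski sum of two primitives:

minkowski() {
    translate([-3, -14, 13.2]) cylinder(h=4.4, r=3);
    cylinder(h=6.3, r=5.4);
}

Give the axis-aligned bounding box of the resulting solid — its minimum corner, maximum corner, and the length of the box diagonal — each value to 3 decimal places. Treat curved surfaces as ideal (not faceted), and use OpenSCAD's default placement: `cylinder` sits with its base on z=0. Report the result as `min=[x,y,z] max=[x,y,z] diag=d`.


A = translate([-3, -14, 13.2]) cylinder(h=4.4, r=3) → bbox [-6,-17,13.2] .. [0,-11,17.6]
B = cylinder(h=6.3, r=5.4) → bbox [-5.4,-5.4,0] .. [5.4,5.4,6.3]
lo = A.lo+B.lo = [-6-5.4, -17-5.4, 13.2+0] = [-11.400,-22.400,13.200]
hi = A.hi+B.hi = [0+5.4, -11+5.4, 17.6+6.3] = [5.400,-5.600,23.900]
diag = √(16.8²+16.8²+10.7²) = √678.97 = 26.057

min=[-11.400,-22.400,13.200] max=[5.400,-5.600,23.900] diag=26.057


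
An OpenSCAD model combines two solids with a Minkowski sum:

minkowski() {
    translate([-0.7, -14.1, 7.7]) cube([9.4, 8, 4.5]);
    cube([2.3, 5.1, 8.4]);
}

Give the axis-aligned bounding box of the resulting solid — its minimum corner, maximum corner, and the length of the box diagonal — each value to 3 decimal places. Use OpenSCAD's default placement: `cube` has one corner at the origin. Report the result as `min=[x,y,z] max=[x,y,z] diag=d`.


min=[-0.700,-14.100,7.700] max=[11.000,-1.000,20.600] diag=21.792

A = translate([-0.7, -14.1, 7.7]) cube([9.4, 8, 4.5]) → bbox [-0.7,-14.1,7.7] .. [8.7,-6.1,12.2]
B = cube([2.3, 5.1, 8.4]) → bbox [0,0,0] .. [2.3,5.1,8.4]
lo = A.lo+B.lo = [-0.7+0, -14.1+0, 7.7+0] = [-0.700,-14.100,7.700]
hi = A.hi+B.hi = [8.7+2.3, -6.1+5.1, 12.2+8.4] = [11.000,-1.000,20.600]
diag = √(11.7²+13.1²+12.9²) = √474.91 = 21.792


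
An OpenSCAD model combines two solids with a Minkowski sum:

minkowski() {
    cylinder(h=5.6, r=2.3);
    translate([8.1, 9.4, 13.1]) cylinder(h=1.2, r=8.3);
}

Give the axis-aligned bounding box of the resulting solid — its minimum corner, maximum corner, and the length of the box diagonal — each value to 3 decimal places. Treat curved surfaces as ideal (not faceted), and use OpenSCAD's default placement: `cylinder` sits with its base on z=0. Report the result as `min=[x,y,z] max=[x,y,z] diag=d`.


min=[-2.500,-1.200,13.100] max=[18.700,20.000,19.900] diag=30.743

A = translate([8.1, 9.4, 13.1]) cylinder(h=1.2, r=8.3) → bbox [-0.2,1.1,13.1] .. [16.4,17.7,14.3]
B = cylinder(h=5.6, r=2.3) → bbox [-2.3,-2.3,0] .. [2.3,2.3,5.6]
lo = A.lo+B.lo = [-0.2-2.3, 1.1-2.3, 13.1+0] = [-2.500,-1.200,13.100]
hi = A.hi+B.hi = [16.4+2.3, 17.7+2.3, 14.3+5.6] = [18.700,20.000,19.900]
diag = √(21.2²+21.2²+6.8²) = √945.12 = 30.743


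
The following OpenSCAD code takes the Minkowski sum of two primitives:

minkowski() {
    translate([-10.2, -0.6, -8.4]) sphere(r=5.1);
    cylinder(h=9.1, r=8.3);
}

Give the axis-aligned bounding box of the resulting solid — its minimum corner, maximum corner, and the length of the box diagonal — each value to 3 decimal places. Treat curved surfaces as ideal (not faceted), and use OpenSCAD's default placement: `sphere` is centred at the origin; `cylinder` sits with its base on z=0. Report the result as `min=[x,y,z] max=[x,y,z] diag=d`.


min=[-23.600,-14.000,-13.500] max=[3.200,12.800,5.800] diag=42.532

A = translate([-10.2, -0.6, -8.4]) sphere(r=5.1) → bbox [-15.3,-5.7,-13.5] .. [-5.1,4.5,-3.3]
B = cylinder(h=9.1, r=8.3) → bbox [-8.3,-8.3,0] .. [8.3,8.3,9.1]
lo = A.lo+B.lo = [-15.3-8.3, -5.7-8.3, -13.5+0] = [-23.600,-14.000,-13.500]
hi = A.hi+B.hi = [-5.1+8.3, 4.5+8.3, -3.3+9.1] = [3.200,12.800,5.800]
diag = √(26.8²+26.8²+19.3²) = √1808.97 = 42.532


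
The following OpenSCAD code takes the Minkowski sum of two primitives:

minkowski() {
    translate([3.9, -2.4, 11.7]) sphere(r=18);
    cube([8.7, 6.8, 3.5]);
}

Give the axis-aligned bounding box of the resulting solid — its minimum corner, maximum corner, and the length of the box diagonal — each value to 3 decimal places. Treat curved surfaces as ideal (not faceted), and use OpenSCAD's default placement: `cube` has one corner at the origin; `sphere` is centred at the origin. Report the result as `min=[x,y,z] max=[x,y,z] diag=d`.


min=[-14.100,-20.400,-6.300] max=[30.600,22.400,33.200] diag=73.418

A = translate([3.9, -2.4, 11.7]) sphere(r=18) → bbox [-14.1,-20.4,-6.3] .. [21.9,15.6,29.7]
B = cube([8.7, 6.8, 3.5]) → bbox [0,0,0] .. [8.7,6.8,3.5]
lo = A.lo+B.lo = [-14.1+0, -20.4+0, -6.3+0] = [-14.100,-20.400,-6.300]
hi = A.hi+B.hi = [21.9+8.7, 15.6+6.8, 29.7+3.5] = [30.600,22.400,33.200]
diag = √(44.7²+42.8²+39.5²) = √5390.18 = 73.418


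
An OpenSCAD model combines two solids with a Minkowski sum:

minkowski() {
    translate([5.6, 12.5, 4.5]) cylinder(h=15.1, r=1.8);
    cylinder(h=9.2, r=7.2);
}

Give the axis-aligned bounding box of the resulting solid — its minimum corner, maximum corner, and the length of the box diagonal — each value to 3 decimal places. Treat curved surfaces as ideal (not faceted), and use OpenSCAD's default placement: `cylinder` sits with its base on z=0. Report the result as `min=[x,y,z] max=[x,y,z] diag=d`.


min=[-3.400,3.500,4.500] max=[14.600,21.500,28.800] diag=35.192

A = translate([5.6, 12.5, 4.5]) cylinder(h=15.1, r=1.8) → bbox [3.8,10.7,4.5] .. [7.4,14.3,19.6]
B = cylinder(h=9.2, r=7.2) → bbox [-7.2,-7.2,0] .. [7.2,7.2,9.2]
lo = A.lo+B.lo = [3.8-7.2, 10.7-7.2, 4.5+0] = [-3.400,3.500,4.500]
hi = A.hi+B.hi = [7.4+7.2, 14.3+7.2, 19.6+9.2] = [14.600,21.500,28.800]
diag = √(18²+18²+24.3²) = √1238.49 = 35.192


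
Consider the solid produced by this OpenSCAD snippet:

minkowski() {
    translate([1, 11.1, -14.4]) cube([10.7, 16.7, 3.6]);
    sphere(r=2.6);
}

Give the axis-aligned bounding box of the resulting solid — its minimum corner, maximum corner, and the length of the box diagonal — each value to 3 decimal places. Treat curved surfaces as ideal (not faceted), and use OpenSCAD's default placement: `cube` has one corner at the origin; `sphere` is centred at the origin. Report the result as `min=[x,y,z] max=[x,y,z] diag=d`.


min=[-1.600,8.500,-17.000] max=[14.300,30.400,-8.200] diag=28.458

A = translate([1, 11.1, -14.4]) cube([10.7, 16.7, 3.6]) → bbox [1,11.1,-14.4] .. [11.7,27.8,-10.8]
B = sphere(r=2.6) → bbox [-2.6,-2.6,-2.6] .. [2.6,2.6,2.6]
lo = A.lo+B.lo = [1-2.6, 11.1-2.6, -14.4-2.6] = [-1.600,8.500,-17.000]
hi = A.hi+B.hi = [11.7+2.6, 27.8+2.6, -10.8+2.6] = [14.300,30.400,-8.200]
diag = √(15.9²+21.9²+8.8²) = √809.86 = 28.458


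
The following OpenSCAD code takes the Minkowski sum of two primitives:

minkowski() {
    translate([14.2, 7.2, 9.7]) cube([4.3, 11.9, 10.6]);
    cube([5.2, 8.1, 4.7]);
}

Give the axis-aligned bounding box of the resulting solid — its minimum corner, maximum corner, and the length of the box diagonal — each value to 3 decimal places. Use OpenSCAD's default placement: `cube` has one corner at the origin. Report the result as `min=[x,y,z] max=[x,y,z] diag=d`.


min=[14.200,7.200,9.700] max=[23.700,27.200,25.000] diag=26.914

A = translate([14.2, 7.2, 9.7]) cube([4.3, 11.9, 10.6]) → bbox [14.2,7.2,9.7] .. [18.5,19.1,20.3]
B = cube([5.2, 8.1, 4.7]) → bbox [0,0,0] .. [5.2,8.1,4.7]
lo = A.lo+B.lo = [14.2+0, 7.2+0, 9.7+0] = [14.200,7.200,9.700]
hi = A.hi+B.hi = [18.5+5.2, 19.1+8.1, 20.3+4.7] = [23.700,27.200,25.000]
diag = √(9.5²+20²+15.3²) = √724.34 = 26.914


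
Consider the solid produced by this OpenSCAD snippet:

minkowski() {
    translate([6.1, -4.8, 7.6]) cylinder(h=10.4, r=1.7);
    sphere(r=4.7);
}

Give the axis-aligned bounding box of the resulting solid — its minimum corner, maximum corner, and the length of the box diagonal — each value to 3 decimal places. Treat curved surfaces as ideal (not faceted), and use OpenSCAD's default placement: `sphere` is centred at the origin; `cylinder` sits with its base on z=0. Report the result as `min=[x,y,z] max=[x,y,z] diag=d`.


min=[-0.300,-11.200,2.900] max=[12.500,1.600,22.700] diag=26.828

A = translate([6.1, -4.8, 7.6]) cylinder(h=10.4, r=1.7) → bbox [4.4,-6.5,7.6] .. [7.8,-3.1,18]
B = sphere(r=4.7) → bbox [-4.7,-4.7,-4.7] .. [4.7,4.7,4.7]
lo = A.lo+B.lo = [4.4-4.7, -6.5-4.7, 7.6-4.7] = [-0.300,-11.200,2.900]
hi = A.hi+B.hi = [7.8+4.7, -3.1+4.7, 18+4.7] = [12.500,1.600,22.700]
diag = √(12.8²+12.8²+19.8²) = √719.72 = 26.828


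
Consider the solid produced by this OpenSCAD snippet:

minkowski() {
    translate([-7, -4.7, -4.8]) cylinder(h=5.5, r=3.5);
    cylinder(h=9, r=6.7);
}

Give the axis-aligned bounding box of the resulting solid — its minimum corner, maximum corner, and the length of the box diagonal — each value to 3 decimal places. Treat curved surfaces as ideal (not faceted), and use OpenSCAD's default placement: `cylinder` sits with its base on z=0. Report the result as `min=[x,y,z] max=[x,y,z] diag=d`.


A = translate([-7, -4.7, -4.8]) cylinder(h=5.5, r=3.5) → bbox [-10.5,-8.2,-4.8] .. [-3.5,-1.2,0.7]
B = cylinder(h=9, r=6.7) → bbox [-6.7,-6.7,0] .. [6.7,6.7,9]
lo = A.lo+B.lo = [-10.5-6.7, -8.2-6.7, -4.8+0] = [-17.200,-14.900,-4.800]
hi = A.hi+B.hi = [-3.5+6.7, -1.2+6.7, 0.7+9] = [3.200,5.500,9.700]
diag = √(20.4²+20.4²+14.5²) = √1042.57 = 32.289

min=[-17.200,-14.900,-4.800] max=[3.200,5.500,9.700] diag=32.289


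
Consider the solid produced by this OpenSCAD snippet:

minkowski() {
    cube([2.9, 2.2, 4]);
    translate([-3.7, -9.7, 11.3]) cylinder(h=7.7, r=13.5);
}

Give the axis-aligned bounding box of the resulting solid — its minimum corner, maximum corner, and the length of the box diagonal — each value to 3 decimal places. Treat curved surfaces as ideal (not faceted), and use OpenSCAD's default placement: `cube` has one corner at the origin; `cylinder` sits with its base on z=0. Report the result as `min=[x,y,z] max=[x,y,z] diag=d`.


A = translate([-3.7, -9.7, 11.3]) cylinder(h=7.7, r=13.5) → bbox [-17.2,-23.2,11.3] .. [9.8,3.8,19]
B = cube([2.9, 2.2, 4]) → bbox [0,0,0] .. [2.9,2.2,4]
lo = A.lo+B.lo = [-17.2+0, -23.2+0, 11.3+0] = [-17.200,-23.200,11.300]
hi = A.hi+B.hi = [9.8+2.9, 3.8+2.2, 19+4] = [12.700,6.000,23.000]
diag = √(29.9²+29.2²+11.7²) = √1883.54 = 43.400

min=[-17.200,-23.200,11.300] max=[12.700,6.000,23.000] diag=43.400


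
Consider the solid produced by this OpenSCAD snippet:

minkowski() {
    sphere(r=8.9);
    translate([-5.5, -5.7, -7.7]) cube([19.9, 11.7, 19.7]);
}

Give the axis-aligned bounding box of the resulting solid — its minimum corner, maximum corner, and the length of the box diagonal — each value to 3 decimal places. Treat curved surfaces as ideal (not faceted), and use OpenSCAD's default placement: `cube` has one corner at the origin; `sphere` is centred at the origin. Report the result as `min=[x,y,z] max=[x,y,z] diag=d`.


A = translate([-5.5, -5.7, -7.7]) cube([19.9, 11.7, 19.7]) → bbox [-5.5,-5.7,-7.7] .. [14.4,6,12]
B = sphere(r=8.9) → bbox [-8.9,-8.9,-8.9] .. [8.9,8.9,8.9]
lo = A.lo+B.lo = [-5.5-8.9, -5.7-8.9, -7.7-8.9] = [-14.400,-14.600,-16.600]
hi = A.hi+B.hi = [14.4+8.9, 6+8.9, 12+8.9] = [23.300,14.900,20.900]
diag = √(37.7²+29.5²+37.5²) = √3697.79 = 60.809

min=[-14.400,-14.600,-16.600] max=[23.300,14.900,20.900] diag=60.809


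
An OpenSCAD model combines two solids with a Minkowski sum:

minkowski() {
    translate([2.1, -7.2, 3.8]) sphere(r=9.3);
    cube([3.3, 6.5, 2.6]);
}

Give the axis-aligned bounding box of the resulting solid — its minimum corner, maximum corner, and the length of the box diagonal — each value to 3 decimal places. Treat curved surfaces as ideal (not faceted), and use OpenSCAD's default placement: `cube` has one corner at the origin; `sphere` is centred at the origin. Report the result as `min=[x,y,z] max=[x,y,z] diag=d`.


A = translate([2.1, -7.2, 3.8]) sphere(r=9.3) → bbox [-7.2,-16.5,-5.5] .. [11.4,2.1,13.1]
B = cube([3.3, 6.5, 2.6]) → bbox [0,0,0] .. [3.3,6.5,2.6]
lo = A.lo+B.lo = [-7.2+0, -16.5+0, -5.5+0] = [-7.200,-16.500,-5.500]
hi = A.hi+B.hi = [11.4+3.3, 2.1+6.5, 13.1+2.6] = [14.700,8.600,15.700]
diag = √(21.9²+25.1²+21.2²) = √1559.06 = 39.485

min=[-7.200,-16.500,-5.500] max=[14.700,8.600,15.700] diag=39.485


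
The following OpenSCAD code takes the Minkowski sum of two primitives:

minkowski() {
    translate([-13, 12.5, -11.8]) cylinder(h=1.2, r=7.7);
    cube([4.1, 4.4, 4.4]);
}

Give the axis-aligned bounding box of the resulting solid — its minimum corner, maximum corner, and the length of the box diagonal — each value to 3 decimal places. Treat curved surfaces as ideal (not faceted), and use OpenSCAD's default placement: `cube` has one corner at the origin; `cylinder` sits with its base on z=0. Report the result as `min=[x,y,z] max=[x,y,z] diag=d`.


min=[-20.700,4.800,-11.800] max=[-1.200,24.600,-6.200] diag=28.349

A = translate([-13, 12.5, -11.8]) cylinder(h=1.2, r=7.7) → bbox [-20.7,4.8,-11.8] .. [-5.3,20.2,-10.6]
B = cube([4.1, 4.4, 4.4]) → bbox [0,0,0] .. [4.1,4.4,4.4]
lo = A.lo+B.lo = [-20.7+0, 4.8+0, -11.8+0] = [-20.700,4.800,-11.800]
hi = A.hi+B.hi = [-5.3+4.1, 20.2+4.4, -10.6+4.4] = [-1.200,24.600,-6.200]
diag = √(19.5²+19.8²+5.6²) = √803.65 = 28.349


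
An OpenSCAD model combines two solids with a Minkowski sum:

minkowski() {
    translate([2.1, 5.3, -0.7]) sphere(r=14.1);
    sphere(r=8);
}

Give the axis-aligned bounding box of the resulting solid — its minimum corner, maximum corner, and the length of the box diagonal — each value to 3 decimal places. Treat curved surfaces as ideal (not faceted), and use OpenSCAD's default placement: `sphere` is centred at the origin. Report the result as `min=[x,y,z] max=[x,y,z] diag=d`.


min=[-20.000,-16.800,-22.800] max=[24.200,27.400,21.400] diag=76.557

A = translate([2.1, 5.3, -0.7]) sphere(r=14.1) → bbox [-12,-8.8,-14.8] .. [16.2,19.4,13.4]
B = sphere(r=8) → bbox [-8,-8,-8] .. [8,8,8]
lo = A.lo+B.lo = [-12-8, -8.8-8, -14.8-8] = [-20.000,-16.800,-22.800]
hi = A.hi+B.hi = [16.2+8, 19.4+8, 13.4+8] = [24.200,27.400,21.400]
diag = √(44.2²+44.2²+44.2²) = √5860.92 = 76.557


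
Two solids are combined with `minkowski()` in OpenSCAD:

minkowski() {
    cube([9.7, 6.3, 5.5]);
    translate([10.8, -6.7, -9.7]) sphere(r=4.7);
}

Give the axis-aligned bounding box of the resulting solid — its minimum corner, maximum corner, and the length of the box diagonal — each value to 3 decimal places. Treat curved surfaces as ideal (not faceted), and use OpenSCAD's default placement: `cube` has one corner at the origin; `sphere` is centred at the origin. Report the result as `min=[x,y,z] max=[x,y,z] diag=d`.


A = translate([10.8, -6.7, -9.7]) sphere(r=4.7) → bbox [6.1,-11.4,-14.4] .. [15.5,-2,-5]
B = cube([9.7, 6.3, 5.5]) → bbox [0,0,0] .. [9.7,6.3,5.5]
lo = A.lo+B.lo = [6.1+0, -11.4+0, -14.4+0] = [6.100,-11.400,-14.400]
hi = A.hi+B.hi = [15.5+9.7, -2+6.3, -5+5.5] = [25.200,4.300,0.500]
diag = √(19.1²+15.7²+14.9²) = √833.31 = 28.867

min=[6.100,-11.400,-14.400] max=[25.200,4.300,0.500] diag=28.867


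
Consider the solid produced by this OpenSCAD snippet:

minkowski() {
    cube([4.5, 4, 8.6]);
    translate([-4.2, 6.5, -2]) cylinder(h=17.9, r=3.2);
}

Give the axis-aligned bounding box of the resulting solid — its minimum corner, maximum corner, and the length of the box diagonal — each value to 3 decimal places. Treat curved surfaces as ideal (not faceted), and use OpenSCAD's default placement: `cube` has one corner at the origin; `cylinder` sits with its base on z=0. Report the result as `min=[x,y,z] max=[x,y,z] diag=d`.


min=[-7.400,3.300,-2.000] max=[3.500,13.700,24.500] diag=30.483

A = translate([-4.2, 6.5, -2]) cylinder(h=17.9, r=3.2) → bbox [-7.4,3.3,-2] .. [-1,9.7,15.9]
B = cube([4.5, 4, 8.6]) → bbox [0,0,0] .. [4.5,4,8.6]
lo = A.lo+B.lo = [-7.4+0, 3.3+0, -2+0] = [-7.400,3.300,-2.000]
hi = A.hi+B.hi = [-1+4.5, 9.7+4, 15.9+8.6] = [3.500,13.700,24.500]
diag = √(10.9²+10.4²+26.5²) = √929.22 = 30.483
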